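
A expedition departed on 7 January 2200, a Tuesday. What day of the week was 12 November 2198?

Count forward from the earlier date (November 12, 2198) to the later (January 7, 2200):
November 2198: 30 − 12 = 18 days remain.
Then 13 full months totalling 396 days.
January 1–7, 2200: 7 days.
Total: 18 + 396 + 7 = 421 days.
421 mod 7 = 1, so 1 day before Tuesday is Monday.

Monday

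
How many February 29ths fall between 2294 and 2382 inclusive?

Years divisible by 4: 2296, 2300, …, 2380 — 22 in all.
Of these, 2300 is divisible by 100 but not 400, so not leap.
Leap years: 22 − 1 = 21.

21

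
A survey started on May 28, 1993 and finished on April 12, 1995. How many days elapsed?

May 28, 1993 → May 28, 1994: 365 days.
May 1994: 31 − 28 = 3 days remain.
Then 10 full months totalling 304 days.
April 1–12, 1995: 12 days.
Residual: 319 days.
Total: 684 days.

684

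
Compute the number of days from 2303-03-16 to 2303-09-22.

March 2303: 31 − 16 = 15 days remain.
Then April (30), May (31), June (30), July (31), August (31): 30 + 31 + 30 + 31 + 31 = 153 days.
September 1–22, 2303: 22 days.
Total: 15 + 153 + 22 = 190 days.

190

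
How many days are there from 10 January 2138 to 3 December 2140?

January 10, 2138 → January 10, 2139: 365 days.
January 10, 2139 → January 10, 2140: 365 days.
January 2140: 31 − 10 = 21 days remain.
Then 10 full months totalling 304 days.
December 1–3, 2140: 3 days.
Residual: 328 days.
Total: 1058 days.

1058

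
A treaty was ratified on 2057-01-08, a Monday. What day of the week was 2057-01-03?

Wednesday

Count forward from the earlier date (January 3, 2057) to the later (January 8, 2057):
Within January 2057: 8 − 3 = 5 days.
5 mod 7 = 5, so 5 days before Monday is Wednesday.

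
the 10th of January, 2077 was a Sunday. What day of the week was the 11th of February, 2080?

Sunday

January 10, 2077 → January 10, 2078: 365 days.
January 10, 2078 → January 10, 2079: 365 days.
January 10, 2079 → January 10, 2080: 365 days.
January 2080: 31 − 10 = 21 days remain.
February 1–11, 2080: 11 days (2080 is a leap year).
Residual: 32 days.
Total: 1127 days.
1127 is a multiple of 7, so the 11th of February, 2080 falls on the same weekday: Sunday.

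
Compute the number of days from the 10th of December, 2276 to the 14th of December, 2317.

Day-of-year of December 10, 2276: 345.
Day-of-year of December 14, 2317: 348.
2276 has 366 days, so 366 − 345 = 21 days remain in 2276.
Full years 2277–2316: 31 common + 9 leap = 31×365 + 9×366 = 14609 days.
Total: 21 + 14609 + 348 = 14978 days.

14978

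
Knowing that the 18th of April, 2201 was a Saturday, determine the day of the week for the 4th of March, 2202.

Thursday

Day-of-year of April 18, 2201: 108.
Day-of-year of March 4, 2202: 63.
2201 has 365 days, so 365 − 108 = 257 days remain in 2201.
Total: 257 + 63 = 320 days.
320 mod 7 = 5, so 5 days after Saturday is Thursday.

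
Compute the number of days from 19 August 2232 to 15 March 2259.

Day-of-year of August 19, 2232: 232.
Day-of-year of March 15, 2259: 74.
2232 has 366 days, so 366 − 232 = 134 days remain in 2232.
Full years 2233–2258: 20 common + 6 leap = 20×365 + 6×366 = 9496 days.
Total: 134 + 9496 + 74 = 9704 days.

9704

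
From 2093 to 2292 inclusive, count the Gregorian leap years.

Years divisible by 4: 2096, 2100, …, 2292 — 50 in all.
Of these, 2100, 2200 are divisible by 100 but not 400, so not leap.
Leap years: 50 − 2 = 48.

48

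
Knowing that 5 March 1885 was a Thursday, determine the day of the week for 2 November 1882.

Thursday

Count forward from the earlier date (November 2, 1882) to the later (March 5, 1885):
November 2, 1882 → November 2, 1883: 365 days.
November 2, 1883 → November 2, 1884: 366 days (1884 is a leap year).
November 1884: 30 − 2 = 28 days remain.
Then December (31), January (31), February 1885 (28): 31 + 31 + 28 = 90 days.
March 1–5, 1885: 5 days.
Residual: 123 days.
Total: 854 days.
854 is a multiple of 7, so 2 November 1882 falls on the same weekday: Thursday.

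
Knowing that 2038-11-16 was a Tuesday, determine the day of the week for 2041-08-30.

Friday

Day-of-year of November 16, 2038: 320.
Day-of-year of August 30, 2041: 242.
2038 has 365 days, so 365 − 320 = 45 days remain in 2038.
Full years: 2039: 365; 2040: 366. Sum = 731.
Total: 45 + 731 + 242 = 1018 days.
1018 mod 7 = 3, so 3 days after Tuesday is Friday.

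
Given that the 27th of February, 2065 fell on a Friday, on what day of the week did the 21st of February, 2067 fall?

Monday

February 2065: 28 − 27 = 1 day remains (2065 is not a leap year, so February has 28 days).
Then 23 full months totalling 702 days.
February 1–21, 2067: 21 days (2067 is not a leap year).
Total: 1 + 702 + 21 = 724 days.
724 mod 7 = 3, so 3 days after Friday is Monday.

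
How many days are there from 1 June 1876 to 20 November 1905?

10763

From June 1, 1876 to June 1, 1905: 29 years, of which 6 contain a Feb 29 — 23×365 + 6×366 = 10591 days.
(1900 is not a leap year (divisible by 100 but not 400).)
June 1905: 30 − 1 = 29 days remain.
Then July (31), August (31), September (30), October (31): 31 + 31 + 30 + 31 = 123 days.
November 1–20, 1905: 20 days.
Residual: 172 days.
Total: 10763 days.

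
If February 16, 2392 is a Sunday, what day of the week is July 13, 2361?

Count forward from the earlier date (July 13, 2361) to the later (February 16, 2392):
Day-of-year of July 13, 2361: 194.
Day-of-year of February 16, 2392: 47.
2361 has 365 days, so 365 − 194 = 171 days remain in 2361.
Full years 2362–2391: 23 common + 7 leap = 23×365 + 7×366 = 10957 days.
Total: 171 + 10957 + 47 = 11175 days.
11175 mod 7 = 3, so 3 days before Sunday is Thursday.

Thursday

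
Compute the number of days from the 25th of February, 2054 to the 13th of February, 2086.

Day-of-year of February 25, 2054: 56.
Day-of-year of February 13, 2086: 44.
2054 has 365 days, so 365 − 56 = 309 days remain in 2054.
Full years 2055–2085: 23 common + 8 leap = 23×365 + 8×366 = 11323 days.
Total: 309 + 11323 + 44 = 11676 days.

11676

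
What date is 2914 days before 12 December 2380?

20 December 2372

Count 2914 days before December 12, 2380:
Day-of-year of December 20, 2372: 355.
Day-of-year of December 12, 2380: 347.
2372 has 366 days, so 366 − 355 = 11 days remain in 2372.
Full years 2373–2379: 6 common + 1 leap = 6×365 + 1×366 = 2556 days.
Total: 11 + 2556 + 347 = 2914 days.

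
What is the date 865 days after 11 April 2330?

23 August 2332

Count 865 days after April 11, 2330:
April 2330: 30 − 11 = 19 days remain.
Then 27 full months totalling 823 days.
August 1–23, 2332: 23 days.
Total: 19 + 823 + 23 = 865 days.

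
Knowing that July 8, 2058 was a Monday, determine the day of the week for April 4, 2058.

Count forward from the earlier date (April 4, 2058) to the later (July 8, 2058):
April 2058: 30 − 4 = 26 days remain.
Then May (31), June (30): 31 + 30 = 61 days.
July 1–8, 2058: 8 days.
Total: 26 + 61 + 8 = 95 days.
95 mod 7 = 4, so 4 days before Monday is Thursday.

Thursday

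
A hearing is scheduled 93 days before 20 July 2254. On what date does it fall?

18 April 2254

Count 93 days before July 20, 2254:
April 2254: 30 − 18 = 12 days remain.
Then May (31), June (30): 31 + 30 = 61 days.
July 1–20, 2254: 20 days.
Total: 12 + 61 + 20 = 93 days.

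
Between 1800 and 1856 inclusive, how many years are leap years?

Years divisible by 4: 1800, 1804, …, 1856 — 15 in all.
Of these, 1800 is divisible by 100 but not 400, so not leap.
Leap years: 15 − 1 = 14.

14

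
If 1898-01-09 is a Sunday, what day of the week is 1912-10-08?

Day-of-year of January 9, 1898: 9.
Day-of-year of October 8, 1912: 282.
1898 has 365 days, so 365 − 9 = 356 days remain in 1898.
Full years 1899–1911: 11 common + 2 leap = 11×365 + 2×366 = 4747 days.
Total: 356 + 4747 + 282 = 5385 days.
5385 mod 7 = 2, so 2 days after Sunday is Tuesday.

Tuesday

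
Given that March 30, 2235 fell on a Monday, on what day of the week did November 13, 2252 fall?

Saturday

Day-of-year of March 30, 2235: 89.
Day-of-year of November 13, 2252: 318.
2235 has 365 days, so 365 − 89 = 276 days remain in 2235.
Full years 2236–2251: 12 common + 4 leap = 12×365 + 4×366 = 5844 days.
Total: 276 + 5844 + 318 = 6438 days.
6438 mod 7 = 5, so 5 days after Monday is Saturday.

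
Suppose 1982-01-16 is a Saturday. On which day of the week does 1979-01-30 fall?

Tuesday

Count forward from the earlier date (January 30, 1979) to the later (January 16, 1982):
Day-of-year of January 30, 1979: 30.
Day-of-year of January 16, 1982: 16.
1979 has 365 days, so 365 − 30 = 335 days remain in 1979.
Full years: 1980: 366; 1981: 365. Sum = 731.
Total: 335 + 731 + 16 = 1082 days.
1082 mod 7 = 4, so 4 days before Saturday is Tuesday.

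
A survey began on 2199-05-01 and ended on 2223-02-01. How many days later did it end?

From May 1, 2199 to May 1, 2222: 23 years, of which 5 contain a Feb 29 — 18×365 + 5×366 = 8400 days.
(2200 is not a leap year (divisible by 100 but not 400).)
May 2222: 31 − 1 = 30 days remain.
Then June (30), July (31), August (31), September (30), October (31), November (30), December (31), January (31): 30 + 31 + 31 + 30 + 31 + 30 + 31 + 31 = 245 days.
February 1, 2223: 1 day (2223 is not a leap year).
Residual: 276 days.
Total: 8676 days.

8676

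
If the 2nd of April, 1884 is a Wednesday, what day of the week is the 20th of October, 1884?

Monday

April 1884: 30 − 2 = 28 days remain.
Then May (31), June (30), July (31), August (31), September (30): 31 + 30 + 31 + 31 + 30 = 153 days.
October 1–20, 1884: 20 days.
Total: 28 + 153 + 20 = 201 days.
201 mod 7 = 5, so 5 days after Wednesday is Monday.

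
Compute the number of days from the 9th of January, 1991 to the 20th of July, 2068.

Day-of-year of January 9, 1991: 9.
Day-of-year of July 20, 2068: 202.
1991 has 365 days, so 365 − 9 = 356 days remain in 1991.
Full years 1992–2067: 57 common + 19 leap = 57×365 + 19×366 = 27759 days.
Total: 356 + 27759 + 202 = 28317 days.

28317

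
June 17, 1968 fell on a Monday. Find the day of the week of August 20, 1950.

Count forward from the earlier date (August 20, 1950) to the later (June 17, 1968):
From August 20, 1950 to August 20, 1967: 17 years, of which 4 contain a Feb 29 — 13×365 + 4×366 = 6209 days.
August 1967: 31 − 20 = 11 days remain.
Then 9 full months totalling 274 days.
June 1–17, 1968: 17 days.
Residual: 302 days.
Total: 6511 days.
6511 mod 7 = 1, so 1 day before Monday is Sunday.

Sunday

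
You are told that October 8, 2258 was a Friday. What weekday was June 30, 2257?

Tuesday

Count forward from the earlier date (June 30, 2257) to the later (October 8, 2258):
June 2257: 30 − 30 = 0 days remain.
Then 15 full months totalling 457 days.
October 1–8, 2258: 8 days.
Total: 0 + 457 + 8 = 465 days.
465 mod 7 = 3, so 3 days before Friday is Tuesday.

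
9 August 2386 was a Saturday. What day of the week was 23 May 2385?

Thursday

Count forward from the earlier date (May 23, 2385) to the later (August 9, 2386):
Day-of-year of May 23, 2385: 143.
Day-of-year of August 9, 2386: 221.
2385 has 365 days, so 365 − 143 = 222 days remain in 2385.
Total: 222 + 221 = 443 days.
443 mod 7 = 2, so 2 days before Saturday is Thursday.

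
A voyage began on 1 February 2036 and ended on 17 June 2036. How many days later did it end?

137

February 2036: 29 − 1 = 28 days remain (2036 is a leap year, so February has 29 days).
Then March (31), April (30), May (31): 31 + 30 + 31 = 92 days.
June 1–17, 2036: 17 days.
Total: 28 + 92 + 17 = 137 days.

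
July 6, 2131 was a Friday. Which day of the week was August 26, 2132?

Tuesday

Day-of-year of July 6, 2131: 187.
Day-of-year of August 26, 2132: 239.
2131 has 365 days, so 365 − 187 = 178 days remain in 2131.
Total: 178 + 239 = 417 days.
417 mod 7 = 4, so 4 days after Friday is Tuesday.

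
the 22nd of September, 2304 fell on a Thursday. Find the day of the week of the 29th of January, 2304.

Friday

Count forward from the earlier date (January 29, 2304) to the later (September 22, 2304):
January 2304: 31 − 29 = 2 days remain.
Then February 2304 (29), March (31), April (30), May (31), June (30), July (31), August (31): 29 + 31 + 30 + 31 + 30 + 31 + 31 = 213 days.
September 1–22, 2304: 22 days.
Total: 2 + 213 + 22 = 237 days.
237 mod 7 = 6, so 6 days before Thursday is Friday.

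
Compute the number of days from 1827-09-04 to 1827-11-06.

September 1827: 30 − 4 = 26 days remain.
Then October (31): 31 days.
November 1–6, 1827: 6 days.
Total: 26 + 31 + 6 = 63 days.

63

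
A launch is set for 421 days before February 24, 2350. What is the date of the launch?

December 30, 2348

Count 421 days before February 24, 2350:
December 2348: 31 − 30 = 1 day remains.
Then 13 full months totalling 396 days.
February 1–24, 2350: 24 days (2350 is not a leap year).
Total: 1 + 396 + 24 = 421 days.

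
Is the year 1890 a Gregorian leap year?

1890 is not a leap year.

No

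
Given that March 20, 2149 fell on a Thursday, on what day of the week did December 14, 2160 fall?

From March 20, 2149 to March 20, 2160: 11 years, of which 3 contain a Feb 29 — 8×365 + 3×366 = 4018 days.
March 2160: 31 − 20 = 11 days remain.
Then April (30), May (31), June (30), July (31), August (31), September (30), October (31), November (30): 30 + 31 + 30 + 31 + 31 + 30 + 31 + 30 = 244 days.
December 1–14, 2160: 14 days.
Residual: 269 days.
Total: 4287 days.
4287 mod 7 = 3, so 3 days after Thursday is Sunday.

Sunday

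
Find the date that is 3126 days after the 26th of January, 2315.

the 18th of August, 2323

Count 3126 days after January 26, 2315:
From January 26, 2315 to January 26, 2323: 8 years, of which 2 contain a Feb 29 — 6×365 + 2×366 = 2922 days.
January 2323: 31 − 26 = 5 days remain.
Then February 2323 (28), March (31), April (30), May (31), June (30), July (31): 28 + 31 + 30 + 31 + 30 + 31 = 181 days.
August 1–18, 2323: 18 days.
Residual: 204 days.
Total: 3126 days.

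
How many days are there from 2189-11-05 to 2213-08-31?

8699

From November 5, 2189 to November 5, 2212: 23 years, of which 5 contain a Feb 29 — 18×365 + 5×366 = 8400 days.
(2200 is not a leap year (divisible by 100 but not 400).)
November 2212: 30 − 5 = 25 days remain.
Then December (31), January (31), February 2213 (28), March (31), April (30), May (31), June (30), July (31): 31 + 31 + 28 + 31 + 30 + 31 + 30 + 31 = 243 days.
August 1–31, 2213: 31 days.
Residual: 299 days.
Total: 8699 days.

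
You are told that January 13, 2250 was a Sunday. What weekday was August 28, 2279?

Day-of-year of January 13, 2250: 13.
Day-of-year of August 28, 2279: 240.
2250 has 365 days, so 365 − 13 = 352 days remain in 2250.
Full years 2251–2278: 21 common + 7 leap = 21×365 + 7×366 = 10227 days.
Total: 352 + 10227 + 240 = 10819 days.
10819 mod 7 = 4, so 4 days after Sunday is Thursday.

Thursday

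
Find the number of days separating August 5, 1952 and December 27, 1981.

Day-of-year of August 5, 1952: 218.
Day-of-year of December 27, 1981: 361.
1952 has 366 days, so 366 − 218 = 148 days remain in 1952.
Full years 1953–1980: 21 common + 7 leap = 21×365 + 7×366 = 10227 days.
Total: 148 + 10227 + 361 = 10736 days.

10736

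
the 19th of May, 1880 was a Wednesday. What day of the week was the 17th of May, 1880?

Monday

Count forward from the earlier date (May 17, 1880) to the later (May 19, 1880):
Within May 1880: 19 − 17 = 2 days.
2 mod 7 = 2, so 2 days before Wednesday is Monday.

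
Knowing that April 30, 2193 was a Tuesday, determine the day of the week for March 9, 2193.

Count forward from the earlier date (March 9, 2193) to the later (April 30, 2193):
March 2193: 31 − 9 = 22 days remain.
April 1–30, 2193: 30 days.
Total: 22 + 30 = 52 days.
52 mod 7 = 3, so 3 days before Tuesday is Saturday.

Saturday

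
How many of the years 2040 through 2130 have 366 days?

22

Years divisible by 4: 2040, 2044, …, 2128 — 23 in all.
Of these, 2100 is divisible by 100 but not 400, so not leap.
Leap years: 23 − 1 = 22.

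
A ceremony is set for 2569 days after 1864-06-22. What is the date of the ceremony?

1871-07-05

Count 2569 days after June 22, 1864:
From June 22, 1864 to June 22, 1871: 7 years, of which 1 contains a Feb 29 — 6×365 + 1×366 = 2556 days.
June 1871: 30 − 22 = 8 days remain.
July 1–5, 1871: 5 days.
Residual: 13 days.
Total: 2569 days.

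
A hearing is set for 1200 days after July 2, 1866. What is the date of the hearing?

October 14, 1869

Count 1200 days after July 2, 1866:
Day-of-year of July 2, 1866: 183.
Day-of-year of October 14, 1869: 287.
1866 has 365 days, so 365 − 183 = 182 days remain in 1866.
Full years: 1867: 365; 1868: 366. Sum = 731.
Total: 182 + 731 + 287 = 1200 days.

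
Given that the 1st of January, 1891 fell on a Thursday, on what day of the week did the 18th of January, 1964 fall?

Day-of-year of January 1, 1891: 1.
Day-of-year of January 18, 1964: 18.
1891 has 365 days, so 365 − 1 = 364 days remain in 1891.
Full years 1892–1963: 55 common + 17 leap = 55×365 + 17×366 = 26297 days.
Total: 364 + 26297 + 18 = 26679 days.
26679 mod 7 = 2, so 2 days after Thursday is Saturday.

Saturday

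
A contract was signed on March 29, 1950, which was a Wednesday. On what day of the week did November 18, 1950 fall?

March 1950: 31 − 29 = 2 days remain.
Then April (30), May (31), June (30), July (31), August (31), September (30), October (31): 30 + 31 + 30 + 31 + 31 + 30 + 31 = 214 days.
November 1–18, 1950: 18 days.
Total: 2 + 214 + 18 = 234 days.
234 mod 7 = 3, so 3 days after Wednesday is Saturday.

Saturday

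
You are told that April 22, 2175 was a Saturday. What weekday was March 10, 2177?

Day-of-year of April 22, 2175: 112.
Day-of-year of March 10, 2177: 69.
2175 has 365 days, so 365 − 112 = 253 days remain in 2175.
Full years: 2176: 366. Sum = 366.
Total: 253 + 366 + 69 = 688 days.
688 mod 7 = 2, so 2 days after Saturday is Monday.

Monday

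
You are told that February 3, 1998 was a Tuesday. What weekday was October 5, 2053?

Sunday

From February 3, 1998 to February 3, 2053: 55 years, of which 14 contain a Feb 29 — 41×365 + 14×366 = 20089 days.
(2000 is a leap year (divisible by 400).)
February 2053: 28 − 3 = 25 days remain (2053 is not a leap year, so February has 28 days).
Then March (31), April (30), May (31), June (30), July (31), August (31), September (30): 31 + 30 + 31 + 30 + 31 + 31 + 30 = 214 days.
October 1–5, 2053: 5 days.
Residual: 244 days.
Total: 20333 days.
20333 mod 7 = 5, so 5 days after Tuesday is Sunday.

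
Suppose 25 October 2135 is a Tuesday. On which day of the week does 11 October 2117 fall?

Monday

Count forward from the earlier date (October 11, 2117) to the later (October 25, 2135):
Day-of-year of October 11, 2117: 284.
Day-of-year of October 25, 2135: 298.
2117 has 365 days, so 365 − 284 = 81 days remain in 2117.
Full years 2118–2134: 13 common + 4 leap = 13×365 + 4×366 = 6209 days.
Total: 81 + 6209 + 298 = 6588 days.
6588 mod 7 = 1, so 1 day before Tuesday is Monday.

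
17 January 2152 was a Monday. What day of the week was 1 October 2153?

January 17, 2152 → January 17, 2153: 366 days (2152 is a leap year).
January 2153: 31 − 17 = 14 days remain.
Then February 2153 (28), March (31), April (30), May (31), June (30), July (31), August (31), September (30): 28 + 31 + 30 + 31 + 30 + 31 + 31 + 30 = 242 days.
October 1, 2153: 1 day.
Residual: 257 days.
Total: 623 days.
623 is a multiple of 7, so 1 October 2153 falls on the same weekday: Monday.

Monday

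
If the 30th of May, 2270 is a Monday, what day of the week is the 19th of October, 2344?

From May 30, 2270 to May 30, 2344: 74 years, of which 18 contain a Feb 29 — 56×365 + 18×366 = 27028 days.
(2300 is not a leap year (divisible by 100 but not 400).)
May 2344: 31 − 30 = 1 day remains.
Then June (30), July (31), August (31), September (30): 30 + 31 + 31 + 30 = 122 days.
October 1–19, 2344: 19 days.
Residual: 142 days.
Total: 27170 days.
27170 mod 7 = 3, so 3 days after Monday is Thursday.

Thursday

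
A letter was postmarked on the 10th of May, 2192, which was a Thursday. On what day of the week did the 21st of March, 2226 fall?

Tuesday

Day-of-year of May 10, 2192: 131.
Day-of-year of March 21, 2226: 80.
2192 has 366 days, so 366 − 131 = 235 days remain in 2192.
Full years 2193–2225: 26 common + 7 leap = 26×365 + 7×366 = 12052 days.
Total: 235 + 12052 + 80 = 12367 days.
12367 mod 7 = 5, so 5 days after Thursday is Tuesday.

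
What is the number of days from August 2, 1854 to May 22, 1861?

August 2, 1854 → August 2, 1855: 365 days.
August 2, 1855 → August 2, 1856: 366 days (1856 is a leap year).
August 2, 1856 → August 2, 1857: 365 days.
August 2, 1857 → August 2, 1858: 365 days.
August 2, 1858 → August 2, 1859: 365 days.
August 2, 1859 → August 2, 1860: 366 days (1860 is a leap year).
August 1860: 31 − 2 = 29 days remain.
Then September (30), October (31), November (30), December (31), January (31), February 1861 (28), March (31), April (30): 30 + 31 + 30 + 31 + 31 + 28 + 31 + 30 = 242 days.
May 1–22, 1861: 22 days.
Residual: 293 days.
Total: 2485 days.

2485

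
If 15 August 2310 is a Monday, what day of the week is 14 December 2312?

Saturday

August 15, 2310 → August 15, 2311: 365 days.
August 15, 2311 → August 15, 2312: 366 days (2312 is a leap year).
August 2312: 31 − 15 = 16 days remain.
Then September (30), October (31), November (30): 30 + 31 + 30 = 91 days.
December 1–14, 2312: 14 days.
Residual: 121 days.
Total: 852 days.
852 mod 7 = 5, so 5 days after Monday is Saturday.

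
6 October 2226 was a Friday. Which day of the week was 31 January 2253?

Monday

From October 6, 2226 to October 6, 2252: 26 years, of which 7 contain a Feb 29 — 19×365 + 7×366 = 9497 days.
October 2252: 31 − 6 = 25 days remain.
Then November (30), December (31): 30 + 31 = 61 days.
January 1–31, 2253: 31 days.
Residual: 117 days.
Total: 9614 days.
9614 mod 7 = 3, so 3 days after Friday is Monday.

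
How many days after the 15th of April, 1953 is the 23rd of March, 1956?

April 15, 1953 → April 15, 1954: 365 days.
April 15, 1954 → April 15, 1955: 365 days.
April 1955: 30 − 15 = 15 days remain.
Then 10 full months totalling 305 days.
March 1–23, 1956: 23 days.
Residual: 343 days.
Total: 1073 days.

1073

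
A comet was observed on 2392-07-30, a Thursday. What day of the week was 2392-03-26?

Count forward from the earlier date (March 26, 2392) to the later (July 30, 2392):
March 2392: 31 − 26 = 5 days remain.
Then April (30), May (31), June (30): 30 + 31 + 30 = 91 days.
July 1–30, 2392: 30 days.
Total: 5 + 91 + 30 = 126 days.
126 is a multiple of 7, so 2392-03-26 falls on the same weekday: Thursday.

Thursday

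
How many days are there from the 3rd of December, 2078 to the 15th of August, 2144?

23996

From December 3, 2078 to December 3, 2143: 65 years, of which 15 contain a Feb 29 — 50×365 + 15×366 = 23740 days.
(2100 is not a leap year (divisible by 100 but not 400).)
December 2143: 31 − 3 = 28 days remain.
Then January (31), February 2144 (29), March (31), April (30), May (31), June (30), July (31): 31 + 29 + 31 + 30 + 31 + 30 + 31 = 213 days.
August 1–15, 2144: 15 days.
Residual: 256 days.
Total: 23996 days.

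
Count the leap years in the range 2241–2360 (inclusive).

29

Years divisible by 4: 2244, 2248, …, 2360 — 30 in all.
Of these, 2300 is divisible by 100 but not 400, so not leap.
Leap years: 30 − 1 = 29.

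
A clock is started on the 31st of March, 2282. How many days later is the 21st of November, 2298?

From March 31, 2282 to March 31, 2298: 16 years, of which 4 contain a Feb 29 — 12×365 + 4×366 = 5844 days.
March 2298: 31 − 31 = 0 days remain.
Then April (30), May (31), June (30), July (31), August (31), September (30), October (31): 30 + 31 + 30 + 31 + 31 + 30 + 31 = 214 days.
November 1–21, 2298: 21 days.
Residual: 235 days.
Total: 6079 days.

6079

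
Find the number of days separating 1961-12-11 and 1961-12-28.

17

Within December 1961: 28 − 11 = 17 days.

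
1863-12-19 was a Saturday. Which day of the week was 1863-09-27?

Count forward from the earlier date (September 27, 1863) to the later (December 19, 1863):
September 1863: 30 − 27 = 3 days remain.
Then October (31), November (30): 31 + 30 = 61 days.
December 1–19, 1863: 19 days.
Total: 3 + 61 + 19 = 83 days.
83 mod 7 = 6, so 6 days before Saturday is Sunday.

Sunday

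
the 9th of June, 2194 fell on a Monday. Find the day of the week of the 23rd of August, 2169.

Count forward from the earlier date (August 23, 2169) to the later (June 9, 2194):
Day-of-year of August 23, 2169: 235.
Day-of-year of June 9, 2194: 160.
2169 has 365 days, so 365 − 235 = 130 days remain in 2169.
Full years 2170–2193: 18 common + 6 leap = 18×365 + 6×366 = 8766 days.
Total: 130 + 8766 + 160 = 9056 days.
9056 mod 7 = 5, so 5 days before Monday is Wednesday.

Wednesday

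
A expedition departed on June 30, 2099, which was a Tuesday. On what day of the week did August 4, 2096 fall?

Count forward from the earlier date (August 4, 2096) to the later (June 30, 2099):
Day-of-year of August 4, 2096: 217.
Day-of-year of June 30, 2099: 181.
2096 has 366 days, so 366 − 217 = 149 days remain in 2096.
Full years: 2097: 365; 2098: 365. Sum = 730.
Total: 149 + 730 + 181 = 1060 days.
1060 mod 7 = 3, so 3 days before Tuesday is Saturday.

Saturday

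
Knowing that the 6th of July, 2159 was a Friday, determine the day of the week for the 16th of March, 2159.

Friday

Count forward from the earlier date (March 16, 2159) to the later (July 6, 2159):
March 2159: 31 − 16 = 15 days remain.
Then April (30), May (31), June (30): 30 + 31 + 30 = 91 days.
July 1–6, 2159: 6 days.
Total: 15 + 91 + 6 = 112 days.
112 is a multiple of 7, so the 16th of March, 2159 falls on the same weekday: Friday.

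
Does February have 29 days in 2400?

2400 is a leap year (divisible by 400).

Yes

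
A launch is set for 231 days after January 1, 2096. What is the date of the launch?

August 19, 2096

Count 231 days after January 1, 2096:
January 2096: 31 − 1 = 30 days remain.
Then February 2096 (29), March (31), April (30), May (31), June (30), July (31): 29 + 31 + 30 + 31 + 30 + 31 = 182 days.
August 1–19, 2096: 19 days.
Total: 30 + 182 + 19 = 231 days.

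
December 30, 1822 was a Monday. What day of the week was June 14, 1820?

Count forward from the earlier date (June 14, 1820) to the later (December 30, 1822):
June 14, 1820 → June 14, 1821: 365 days.
June 14, 1821 → June 14, 1822: 365 days.
June 1822: 30 − 14 = 16 days remain.
Then July (31), August (31), September (30), October (31), November (30): 31 + 31 + 30 + 31 + 30 = 153 days.
December 1–30, 1822: 30 days.
Residual: 199 days.
Total: 929 days.
929 mod 7 = 5, so 5 days before Monday is Wednesday.

Wednesday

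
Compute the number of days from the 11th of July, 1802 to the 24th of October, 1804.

836

July 11, 1802 → July 11, 1803: 365 days.
July 11, 1803 → July 11, 1804: 366 days (1804 is a leap year).
July 1804: 31 − 11 = 20 days remain.
Then August (31), September (30): 31 + 30 = 61 days.
October 1–24, 1804: 24 days.
Residual: 105 days.
Total: 836 days.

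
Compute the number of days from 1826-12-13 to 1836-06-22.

From December 13, 1826 to December 13, 1835: 9 years, of which 2 contain a Feb 29 — 7×365 + 2×366 = 3287 days.
December 1835: 31 − 13 = 18 days remain.
Then January (31), February 1836 (29), March (31), April (30), May (31): 31 + 29 + 31 + 30 + 31 = 152 days.
June 1–22, 1836: 22 days.
Residual: 192 days.
Total: 3479 days.

3479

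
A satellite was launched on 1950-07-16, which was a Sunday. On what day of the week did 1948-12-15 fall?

Wednesday

Count forward from the earlier date (December 15, 1948) to the later (July 16, 1950):
Day-of-year of December 15, 1948: 350.
Day-of-year of July 16, 1950: 197.
1948 has 366 days, so 366 − 350 = 16 days remain in 1948.
Full years: 1949: 365. Sum = 365.
Total: 16 + 365 + 197 = 578 days.
578 mod 7 = 4, so 4 days before Sunday is Wednesday.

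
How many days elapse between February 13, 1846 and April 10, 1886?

14666

Day-of-year of February 13, 1846: 44.
Day-of-year of April 10, 1886: 100.
1846 has 365 days, so 365 − 44 = 321 days remain in 1846.
Full years 1847–1885: 29 common + 10 leap = 29×365 + 10×366 = 14245 days.
Total: 321 + 14245 + 100 = 14666 days.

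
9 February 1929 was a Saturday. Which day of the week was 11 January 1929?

Friday

Count forward from the earlier date (January 11, 1929) to the later (February 9, 1929):
January 1929: 31 − 11 = 20 days remain.
February 1–9, 1929: 9 days (1929 is not a leap year).
Total: 20 + 9 = 29 days.
29 mod 7 = 1, so 1 day before Saturday is Friday.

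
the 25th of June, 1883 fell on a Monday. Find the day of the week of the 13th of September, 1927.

Tuesday

Day-of-year of June 25, 1883: 176.
Day-of-year of September 13, 1927: 256.
1883 has 365 days, so 365 − 176 = 189 days remain in 1883.
Full years 1884–1926: 33 common + 10 leap = 33×365 + 10×366 = 15705 days.
Total: 189 + 15705 + 256 = 16150 days.
16150 mod 7 = 1, so 1 day after Monday is Tuesday.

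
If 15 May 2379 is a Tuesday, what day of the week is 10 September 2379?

May 2379: 31 − 15 = 16 days remain.
Then June (30), July (31), August (31): 30 + 31 + 31 = 92 days.
September 1–10, 2379: 10 days.
Total: 16 + 92 + 10 = 118 days.
118 mod 7 = 6, so 6 days after Tuesday is Monday.

Monday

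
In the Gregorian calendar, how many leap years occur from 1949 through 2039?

22

Years divisible by 4: 1952, 1956, …, 2036 — 22 in all.
2000 is divisible by 400, so still leap.
No century exceptions apply. Count: 22.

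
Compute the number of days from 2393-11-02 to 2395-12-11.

Day-of-year of November 2, 2393: 306.
Day-of-year of December 11, 2395: 345.
2393 has 365 days, so 365 − 306 = 59 days remain in 2393.
Full years: 2394: 365. Sum = 365.
Total: 59 + 365 + 345 = 769 days.

769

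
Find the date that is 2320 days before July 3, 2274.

February 25, 2268

Count 2320 days before July 3, 2274:
Day-of-year of February 25, 2268: 56.
Day-of-year of July 3, 2274: 184.
2268 has 366 days, so 366 − 56 = 310 days remain in 2268.
Full years: 2269: 365; 2270: 365; 2271: 365; 2272: 366; 2273: 365. Sum = 1826.
Total: 310 + 1826 + 184 = 2320 days.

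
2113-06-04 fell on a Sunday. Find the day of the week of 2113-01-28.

Count forward from the earlier date (January 28, 2113) to the later (June 4, 2113):
January 2113: 31 − 28 = 3 days remain.
Then February 2113 (28), March (31), April (30), May (31): 28 + 31 + 30 + 31 = 120 days.
June 1–4, 2113: 4 days.
Total: 3 + 120 + 4 = 127 days.
127 mod 7 = 1, so 1 day before Sunday is Saturday.

Saturday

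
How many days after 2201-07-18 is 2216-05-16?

From July 18, 2201 to July 18, 2215: 14 years, of which 3 contain a Feb 29 — 11×365 + 3×366 = 5113 days.
July 2215: 31 − 18 = 13 days remain.
Then 9 full months totalling 274 days.
May 1–16, 2216: 16 days.
Residual: 303 days.
Total: 5416 days.

5416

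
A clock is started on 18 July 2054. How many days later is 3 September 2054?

47

July 2054: 31 − 18 = 13 days remain.
Then August (31): 31 days.
September 1–3, 2054: 3 days.
Total: 13 + 31 + 3 = 47 days.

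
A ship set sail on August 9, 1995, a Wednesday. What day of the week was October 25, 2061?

Tuesday

From August 9, 1995 to August 9, 2061: 66 years, of which 17 contain a Feb 29 — 49×365 + 17×366 = 24107 days.
(2000 is a leap year (divisible by 400).)
August 2061: 31 − 9 = 22 days remain.
Then September (30): 30 days.
October 1–25, 2061: 25 days.
Residual: 77 days.
Total: 24184 days.
24184 mod 7 = 6, so 6 days after Wednesday is Tuesday.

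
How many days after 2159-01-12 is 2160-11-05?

663

January 2159: 31 − 12 = 19 days remain.
Then 21 full months totalling 639 days.
November 1–5, 2160: 5 days.
Total: 19 + 639 + 5 = 663 days.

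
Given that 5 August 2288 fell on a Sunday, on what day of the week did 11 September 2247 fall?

Saturday

Count forward from the earlier date (September 11, 2247) to the later (August 5, 2288):
From September 11, 2247 to September 11, 2287: 40 years, of which 10 contain a Feb 29 — 30×365 + 10×366 = 14610 days.
September 2287: 30 − 11 = 19 days remain.
Then 10 full months totalling 305 days.
August 1–5, 2288: 5 days.
Residual: 329 days.
Total: 14939 days.
14939 mod 7 = 1, so 1 day before Sunday is Saturday.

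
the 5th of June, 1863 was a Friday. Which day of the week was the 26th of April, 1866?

June 5, 1863 → June 5, 1864: 366 days (1864 is a leap year).
June 5, 1864 → June 5, 1865: 365 days.
June 1865: 30 − 5 = 25 days remain.
Then 9 full months totalling 274 days.
April 1–26, 1866: 26 days.
Residual: 325 days.
Total: 1056 days.
1056 mod 7 = 6, so 6 days after Friday is Thursday.

Thursday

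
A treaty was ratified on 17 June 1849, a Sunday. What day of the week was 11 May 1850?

Saturday

June 1849: 30 − 17 = 13 days remain.
Then 10 full months totalling 304 days.
May 1–11, 1850: 11 days.
Residual: 328 days.
Total: 328 days.
328 mod 7 = 6, so 6 days after Sunday is Saturday.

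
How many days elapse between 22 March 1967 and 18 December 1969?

Day-of-year of March 22, 1967: 81.
Day-of-year of December 18, 1969: 352.
1967 has 365 days, so 365 − 81 = 284 days remain in 1967.
Full years: 1968: 366. Sum = 366.
Total: 284 + 366 + 352 = 1002 days.

1002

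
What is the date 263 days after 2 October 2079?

21 June 2080

Count 263 days after October 2, 2079:
October 2079: 31 − 2 = 29 days remain.
Then November (30), December (31), January (31), February 2080 (29), March (31), April (30), May (31): 30 + 31 + 31 + 29 + 31 + 30 + 31 = 213 days.
June 1–21, 2080: 21 days.
Total: 29 + 213 + 21 = 263 days.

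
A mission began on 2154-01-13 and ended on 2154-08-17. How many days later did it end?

January 2154: 31 − 13 = 18 days remain.
Then February 2154 (28), March (31), April (30), May (31), June (30), July (31): 28 + 31 + 30 + 31 + 30 + 31 = 181 days.
August 1–17, 2154: 17 days.
Total: 18 + 181 + 17 = 216 days.

216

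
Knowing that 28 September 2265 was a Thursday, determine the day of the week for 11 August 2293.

From September 28, 2265 to September 28, 2292: 27 years, of which 7 contain a Feb 29 — 20×365 + 7×366 = 9862 days.
September 2292: 30 − 28 = 2 days remain.
Then 10 full months totalling 304 days.
August 1–11, 2293: 11 days.
Residual: 317 days.
Total: 10179 days.
10179 mod 7 = 1, so 1 day after Thursday is Friday.

Friday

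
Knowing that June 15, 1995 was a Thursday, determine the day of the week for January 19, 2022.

Wednesday

Day-of-year of June 15, 1995: 166.
Day-of-year of January 19, 2022: 19.
1995 has 365 days, so 365 − 166 = 199 days remain in 1995.
Full years 1996–2021: 19 common + 7 leap = 19×365 + 7×366 = 9497 days.
Total: 199 + 9497 + 19 = 9715 days.
9715 mod 7 = 6, so 6 days after Thursday is Wednesday.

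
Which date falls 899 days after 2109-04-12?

2111-09-28

Count 899 days after April 12, 2109:
April 12, 2109 → April 12, 2110: 365 days.
April 12, 2110 → April 12, 2111: 365 days.
April 2111: 30 − 12 = 18 days remain.
Then May (31), June (30), July (31), August (31): 31 + 30 + 31 + 31 = 123 days.
September 1–28, 2111: 28 days.
Residual: 169 days.
Total: 899 days.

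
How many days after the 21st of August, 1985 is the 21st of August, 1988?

Day-of-year of August 21, 1985: 233.
Day-of-year of August 21, 1988: 234.
1985 has 365 days, so 365 − 233 = 132 days remain in 1985.
Full years: 1986: 365; 1987: 365. Sum = 730.
Total: 132 + 730 + 234 = 1096 days.

1096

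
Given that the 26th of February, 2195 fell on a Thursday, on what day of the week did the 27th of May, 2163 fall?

Friday

Count forward from the earlier date (May 27, 2163) to the later (February 26, 2195):
Day-of-year of May 27, 2163: 147.
Day-of-year of February 26, 2195: 57.
2163 has 365 days, so 365 − 147 = 218 days remain in 2163.
Full years 2164–2194: 23 common + 8 leap = 23×365 + 8×366 = 11323 days.
Total: 218 + 11323 + 57 = 11598 days.
11598 mod 7 = 6, so 6 days before Thursday is Friday.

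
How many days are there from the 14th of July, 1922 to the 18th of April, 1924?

644

July 14, 1922 → July 14, 1923: 365 days.
July 1923: 31 − 14 = 17 days remain.
Then August (31), September (30), October (31), November (30), December (31), January (31), February 1924 (29), March (31): 31 + 30 + 31 + 30 + 31 + 31 + 29 + 31 = 244 days.
April 1–18, 1924: 18 days.
Residual: 279 days.
Total: 644 days.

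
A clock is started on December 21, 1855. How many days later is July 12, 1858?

934

Day-of-year of December 21, 1855: 355.
Day-of-year of July 12, 1858: 193.
1855 has 365 days, so 365 − 355 = 10 days remain in 1855.
Full years: 1856: 366; 1857: 365. Sum = 731.
Total: 10 + 731 + 193 = 934 days.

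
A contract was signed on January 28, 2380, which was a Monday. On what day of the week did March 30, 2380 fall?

Sunday

January 2380: 31 − 28 = 3 days remain.
Then February 2380 (29): 29 days.
March 1–30, 2380: 30 days.
Total: 3 + 29 + 30 = 62 days.
62 mod 7 = 6, so 6 days after Monday is Sunday.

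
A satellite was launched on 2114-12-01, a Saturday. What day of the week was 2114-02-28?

Wednesday

Count forward from the earlier date (February 28, 2114) to the later (December 1, 2114):
February 2114: 28 − 28 = 0 days remain (2114 is not a leap year, so February has 28 days).
Then 9 full months totalling 275 days.
December 1, 2114: 1 day.
Total: 0 + 275 + 1 = 276 days.
276 mod 7 = 3, so 3 days before Saturday is Wednesday.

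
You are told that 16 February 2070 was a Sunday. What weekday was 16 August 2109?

From February 16, 2070 to February 16, 2109: 39 years, of which 9 contain a Feb 29 — 30×365 + 9×366 = 14244 days.
(2100 is not a leap year (divisible by 100 but not 400).)
February 2109: 28 − 16 = 12 days remain (2109 is not a leap year, so February has 28 days).
Then March (31), April (30), May (31), June (30), July (31): 31 + 30 + 31 + 30 + 31 = 153 days.
August 1–16, 2109: 16 days.
Residual: 181 days.
Total: 14425 days.
14425 mod 7 = 5, so 5 days after Sunday is Friday.

Friday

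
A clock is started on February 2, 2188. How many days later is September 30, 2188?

241

February 2188: 29 − 2 = 27 days remain (2188 is a leap year, so February has 29 days).
Then March (31), April (30), May (31), June (30), July (31), August (31): 31 + 30 + 31 + 30 + 31 + 31 = 184 days.
September 1–30, 2188: 30 days.
Total: 27 + 184 + 30 = 241 days.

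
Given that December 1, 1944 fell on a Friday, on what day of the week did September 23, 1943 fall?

Count forward from the earlier date (September 23, 1943) to the later (December 1, 1944):
Day-of-year of September 23, 1943: 266.
Day-of-year of December 1, 1944: 336.
1943 has 365 days, so 365 − 266 = 99 days remain in 1943.
Total: 99 + 336 = 435 days.
435 mod 7 = 1, so 1 day before Friday is Thursday.

Thursday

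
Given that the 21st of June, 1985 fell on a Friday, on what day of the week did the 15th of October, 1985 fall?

June 1985: 30 − 21 = 9 days remain.
Then July (31), August (31), September (30): 31 + 31 + 30 = 92 days.
October 1–15, 1985: 15 days.
Total: 9 + 92 + 15 = 116 days.
116 mod 7 = 4, so 4 days after Friday is Tuesday.

Tuesday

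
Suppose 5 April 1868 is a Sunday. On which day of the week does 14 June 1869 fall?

Monday

April 5, 1868 → April 5, 1869: 365 days.
April 1869: 30 − 5 = 25 days remain.
Then May (31): 31 days.
June 1–14, 1869: 14 days.
Residual: 70 days.
Total: 435 days.
435 mod 7 = 1, so 1 day after Sunday is Monday.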